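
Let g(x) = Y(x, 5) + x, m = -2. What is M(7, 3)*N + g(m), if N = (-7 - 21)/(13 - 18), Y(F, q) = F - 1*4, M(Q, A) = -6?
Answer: -208/5 ≈ -41.600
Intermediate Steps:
Y(F, q) = -4 + F (Y(F, q) = F - 4 = -4 + F)
N = 28/5 (N = -28/(-5) = -28*(-1/5) = 28/5 ≈ 5.6000)
g(x) = -4 + 2*x (g(x) = (-4 + x) + x = -4 + 2*x)
M(7, 3)*N + g(m) = -6*28/5 + (-4 + 2*(-2)) = -168/5 + (-4 - 4) = -168/5 - 8 = -208/5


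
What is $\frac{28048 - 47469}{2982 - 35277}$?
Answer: $\frac{19421}{32295} \approx 0.60136$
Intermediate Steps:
$\frac{28048 - 47469}{2982 - 35277} = - \frac{19421}{-32295} = \left(-19421\right) \left(- \frac{1}{32295}\right) = \frac{19421}{32295}$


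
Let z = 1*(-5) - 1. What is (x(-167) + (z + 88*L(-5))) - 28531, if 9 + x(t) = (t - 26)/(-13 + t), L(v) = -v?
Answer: -5058887/180 ≈ -28105.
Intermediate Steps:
x(t) = -9 + (-26 + t)/(-13 + t) (x(t) = -9 + (t - 26)/(-13 + t) = -9 + (-26 + t)/(-13 + t))
z = -6 (z = -5 - 1 = -6)
(x(-167) + (z + 88*L(-5))) - 28531 = ((91 - 8*(-167))/(-13 - 167) + (-6 + 88*(-1*(-5)))) - 28531 = ((91 + 1336)/(-180) + (-6 + 88*5)) - 28531 = (-1/180*1427 + (-6 + 440)) - 28531 = (-1427/180 + 434) - 28531 = 76693/180 - 28531 = -5058887/180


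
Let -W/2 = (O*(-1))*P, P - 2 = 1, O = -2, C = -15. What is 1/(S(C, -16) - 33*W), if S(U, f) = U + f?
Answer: 1/365 ≈ 0.0027397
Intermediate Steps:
P = 3 (P = 2 + 1 = 3)
W = -12 (W = -2*(-2*(-1))*3 = -4*3 = -2*6 = -12)
1/(S(C, -16) - 33*W) = 1/((-15 - 16) - 33*(-12)) = 1/(-31 + 396) = 1/365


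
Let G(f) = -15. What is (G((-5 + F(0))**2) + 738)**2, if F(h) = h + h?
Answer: 522729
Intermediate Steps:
F(h) = 2*h
(G((-5 + F(0))**2) + 738)**2 = (-15 + 738)**2 = 723**2 = 522729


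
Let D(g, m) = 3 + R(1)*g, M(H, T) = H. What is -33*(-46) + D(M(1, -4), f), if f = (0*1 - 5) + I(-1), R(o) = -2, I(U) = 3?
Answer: 1519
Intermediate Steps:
f = -2 (f = (0*1 - 5) + 3 = (0 - 5) + 3 = -5 + 3 = -2)
D(g, m) = 3 - 2*g
-33*(-46) + D(M(1, -4), f) = -33*(-46) + (3 - 2*1) = 1518 + (3 - 2) = 1518 + 1 = 1519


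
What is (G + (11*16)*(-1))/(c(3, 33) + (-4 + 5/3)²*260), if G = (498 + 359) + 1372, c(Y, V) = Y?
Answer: 18477/12767 ≈ 1.4472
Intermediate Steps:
G = 2229 (G = 857 + 1372 = 2229)
(G + (11*16)*(-1))/(c(3, 33) + (-4 + 5/3)²*260) = (2229 + (11*16)*(-1))/(3 + (-4 + 5/3)²*260) = (2229 + 176*(-1))/(3 + (-4 + 5*(⅓))²*260) = (2229 - 176)/(3 + (-4 + 5/3)²*260) = 2053/(3 + (-7/3)²*260) = 2053/(3 + (49/9)*260) = 2053/(3 + 12740/9) = 2053/(12767/9) = 2053*(9/12767) = 18477/12767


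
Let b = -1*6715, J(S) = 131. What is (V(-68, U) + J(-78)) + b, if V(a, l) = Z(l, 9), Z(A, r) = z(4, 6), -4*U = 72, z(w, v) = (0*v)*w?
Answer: -6584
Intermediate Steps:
z(w, v) = 0 (z(w, v) = 0*w = 0)
U = -18 (U = -¼*72 = -18)
Z(A, r) = 0
b = -6715
V(a, l) = 0
(V(-68, U) + J(-78)) + b = (0 + 131) - 6715 = 131 - 6715 = -6584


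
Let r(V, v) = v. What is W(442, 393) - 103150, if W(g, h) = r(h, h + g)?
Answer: -102315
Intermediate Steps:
W(g, h) = g + h (W(g, h) = h + g = g + h)
W(442, 393) - 103150 = (442 + 393) - 103150 = 835 - 103150 = -102315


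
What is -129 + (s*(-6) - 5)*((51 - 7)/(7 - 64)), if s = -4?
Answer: -431/3 ≈ -143.67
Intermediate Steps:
-129 + (s*(-6) - 5)*((51 - 7)/(7 - 64)) = -129 + (-4*(-6) - 5)*((51 - 7)/(7 - 64)) = -129 + (24 - 5)*(44/(-57)) = -129 + 19*(44*(-1/57)) = -129 + 19*(-44/57) = -129 - 44/3 = -431/3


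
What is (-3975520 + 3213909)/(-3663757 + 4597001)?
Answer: -761611/933244 ≈ -0.81609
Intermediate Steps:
(-3975520 + 3213909)/(-3663757 + 4597001) = -761611/933244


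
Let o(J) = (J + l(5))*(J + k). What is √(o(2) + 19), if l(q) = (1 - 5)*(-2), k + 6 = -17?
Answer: I*√191 ≈ 13.82*I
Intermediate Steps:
k = -23 (k = -6 - 17 = -23)
l(q) = 8 (l(q) = -4*(-2) = 8)
o(J) = (-23 + J)*(8 + J) (o(J) = (J + 8)*(J - 23) = (8 + J)*(-23 + J) = (-23 + J)*(8 + J))
√(o(2) + 19) = √((-184 + 2² - 15*2) + 19) = √((-184 + 4 - 30) + 19) = √(-210 + 19) = √(-191) = I*√191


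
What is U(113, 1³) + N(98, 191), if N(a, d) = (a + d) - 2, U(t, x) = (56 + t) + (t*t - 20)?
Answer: 13205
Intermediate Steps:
U(t, x) = 36 + t + t² (U(t, x) = (56 + t) + (t² - 20) = (56 + t) + (-20 + t²) = 36 + t + t²)
N(a, d) = -2 + a + d
U(113, 1³) + N(98, 191) = (36 + 113 + 113²) + (-2 + 98 + 191) = (36 + 113 + 12769) + 287 = 12918 + 287 = 13205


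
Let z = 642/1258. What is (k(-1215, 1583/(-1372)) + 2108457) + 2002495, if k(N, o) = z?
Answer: 2585789129/629 ≈ 4.1110e+6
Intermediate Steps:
z = 321/629 (z = 642*(1/1258) = 321/629 ≈ 0.51033)
k(N, o) = 321/629
(k(-1215, 1583/(-1372)) + 2108457) + 2002495 = (321/629 + 2108457) + 2002495 = 1326219774/629 + 2002495 = 2585789129/629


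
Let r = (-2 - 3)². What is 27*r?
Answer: 675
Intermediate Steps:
r = 25 (r = (-5)² = 25)
27*r = 27*25 = 675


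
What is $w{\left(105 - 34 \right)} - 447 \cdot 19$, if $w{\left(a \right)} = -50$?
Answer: $-8543$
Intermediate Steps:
$w{\left(105 - 34 \right)} - 447 \cdot 19 = -50 - 447 \cdot 19 = -50 - 8493 = -8543$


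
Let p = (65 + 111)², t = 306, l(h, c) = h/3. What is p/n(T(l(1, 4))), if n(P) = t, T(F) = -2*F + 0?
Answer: 15488/153 ≈ 101.23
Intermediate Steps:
l(h, c) = h/3 (l(h, c) = h*(⅓) = h/3)
T(F) = -2*F
n(P) = 306
p = 30976 (p = 176² = 30976)
p/n(T(l(1, 4))) = 30976/306 = 30976*(1/306) = 15488/153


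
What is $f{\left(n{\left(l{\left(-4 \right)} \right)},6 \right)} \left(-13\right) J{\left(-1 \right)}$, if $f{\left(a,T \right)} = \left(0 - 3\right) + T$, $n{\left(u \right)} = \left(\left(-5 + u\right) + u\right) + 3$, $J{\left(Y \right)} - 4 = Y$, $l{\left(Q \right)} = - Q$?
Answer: $-117$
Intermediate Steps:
$J{\left(Y \right)} = 4 + Y$
$n{\left(u \right)} = -2 + 2 u$ ($n{\left(u \right)} = \left(-5 + 2 u\right) + 3 = -2 + 2 u$)
$f{\left(a,T \right)} = -3 + T$
$f{\left(n{\left(l{\left(-4 \right)} \right)},6 \right)} \left(-13\right) J{\left(-1 \right)} = \left(-3 + 6\right) \left(-13\right) \left(4 - 1\right) = 3 \left(-13\right) 3 = \left(-39\right) 3 = -117$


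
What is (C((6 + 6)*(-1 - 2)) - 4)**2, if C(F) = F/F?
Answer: 9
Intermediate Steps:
C(F) = 1
(C((6 + 6)*(-1 - 2)) - 4)**2 = (1 - 4)**2 = (-3)**2 = 9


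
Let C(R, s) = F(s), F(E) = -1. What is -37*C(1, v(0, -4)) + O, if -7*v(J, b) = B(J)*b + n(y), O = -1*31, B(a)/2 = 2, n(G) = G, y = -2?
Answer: 6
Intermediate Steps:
B(a) = 4 (B(a) = 2*2 = 4)
O = -31
v(J, b) = 2/7 - 4*b/7 (v(J, b) = -(4*b - 2)/7 = -(-2 + 4*b)/7 = 2/7 - 4*b/7)
C(R, s) = -1
-37*C(1, v(0, -4)) + O = -37*(-1) - 31 = 37 - 31 = 6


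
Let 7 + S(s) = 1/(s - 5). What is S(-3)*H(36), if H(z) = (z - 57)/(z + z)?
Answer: 133/64 ≈ 2.0781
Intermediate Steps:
S(s) = -7 + 1/(-5 + s) (S(s) = -7 + 1/(s - 5) = -7 + 1/(-5 + s))
H(z) = (-57 + z)/(2*z) (H(z) = (-57 + z)/((2*z)) = (-57 + z)*(1/(2*z)) = (-57 + z)/(2*z))
S(-3)*H(36) = ((36 - 7*(-3))/(-5 - 3))*((½)*(-57 + 36)/36) = ((36 + 21)/(-8))*((½)*(1/36)*(-21)) = -⅛*57*(-7/24) = -57/8*(-7/24) = 133/64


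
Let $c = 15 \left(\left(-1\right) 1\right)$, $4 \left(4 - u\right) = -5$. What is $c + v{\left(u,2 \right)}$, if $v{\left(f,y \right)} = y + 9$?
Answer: $-4$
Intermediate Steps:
$u = \frac{21}{4}$ ($u = 4 - - \frac{5}{4} = 4 + \frac{5}{4} = \frac{21}{4} \approx 5.25$)
$v{\left(f,y \right)} = 9 + y$
$c = -15$ ($c = 15 \left(-1\right) = -15$)
$c + v{\left(u,2 \right)} = -15 + \left(9 + 2\right) = -15 + 11 = -4$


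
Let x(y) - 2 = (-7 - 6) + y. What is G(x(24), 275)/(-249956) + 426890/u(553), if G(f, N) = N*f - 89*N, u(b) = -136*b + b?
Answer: -9506639/1687203 ≈ -5.6346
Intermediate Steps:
x(y) = -11 + y (x(y) = 2 + ((-7 - 6) + y) = 2 + (-13 + y) = -11 + y)
u(b) = -135*b
G(f, N) = -89*N + N*f
G(x(24), 275)/(-249956) + 426890/u(553) = (275*(-89 + (-11 + 24)))/(-249956) + 426890/((-135*553)) = (275*(-89 + 13))*(-1/249956) + 426890/(-74655) = (275*(-76))*(-1/249956) + 426890*(-1/74655) = -20900*(-1/249956) - 85378/14931 = 5225/62489 - 85378/14931 = -9506639/1687203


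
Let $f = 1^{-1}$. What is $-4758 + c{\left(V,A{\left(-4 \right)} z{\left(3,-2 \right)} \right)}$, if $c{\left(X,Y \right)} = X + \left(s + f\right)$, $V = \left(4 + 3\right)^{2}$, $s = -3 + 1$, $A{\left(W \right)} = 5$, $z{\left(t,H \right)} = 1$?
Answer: $-4710$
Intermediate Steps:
$f = 1$
$s = -2$
$V = 49$ ($V = 7^{2} = 49$)
$c{\left(X,Y \right)} = -1 + X$ ($c{\left(X,Y \right)} = X + \left(-2 + 1\right) = X - 1 = -1 + X$)
$-4758 + c{\left(V,A{\left(-4 \right)} z{\left(3,-2 \right)} \right)} = -4758 + \left(-1 + 49\right) = -4758 + 48 = -4710$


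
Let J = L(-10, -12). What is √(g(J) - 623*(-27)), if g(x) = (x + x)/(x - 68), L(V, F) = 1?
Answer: √75509335/67 ≈ 129.70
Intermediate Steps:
J = 1
g(x) = 2*x/(-68 + x) (g(x) = (2*x)/(-68 + x) = 2*x/(-68 + x))
√(g(J) - 623*(-27)) = √(2*1/(-68 + 1) - 623*(-27)) = √(2*1/(-67) + 16821) = √(2*1*(-1/67) + 16821) = √(-2/67 + 16821) = √(1127005/67) = √75509335/67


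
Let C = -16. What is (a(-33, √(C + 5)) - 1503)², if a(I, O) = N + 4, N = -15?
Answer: 2292196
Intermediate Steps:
a(I, O) = -11 (a(I, O) = -15 + 4 = -11)
(a(-33, √(C + 5)) - 1503)² = (-11 - 1503)² = (-1514)² = 2292196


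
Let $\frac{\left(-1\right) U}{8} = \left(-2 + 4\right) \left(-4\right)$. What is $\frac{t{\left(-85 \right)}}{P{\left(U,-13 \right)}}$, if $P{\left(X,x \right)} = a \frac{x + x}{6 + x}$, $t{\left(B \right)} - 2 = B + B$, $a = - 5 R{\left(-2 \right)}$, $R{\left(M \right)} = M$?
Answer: $- \frac{294}{65} \approx -4.5231$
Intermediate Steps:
$U = 64$ ($U = - 8 \left(-2 + 4\right) \left(-4\right) = - 8 \cdot 2 \left(-4\right) = \left(-8\right) \left(-8\right) = 64$)
$a = 10$ ($a = \left(-5\right) \left(-2\right) = 10$)
$t{\left(B \right)} = 2 + 2 B$ ($t{\left(B \right)} = 2 + \left(B + B\right) = 2 + 2 B$)
$P{\left(X,x \right)} = \frac{20 x}{6 + x}$ ($P{\left(X,x \right)} = 10 \frac{x + x}{6 + x} = 10 \frac{2 x}{6 + x} = \frac{20 x}{6 + x}$)
$\frac{t{\left(-85 \right)}}{P{\left(U,-13 \right)}} = \frac{2 + 2 \left(-85\right)}{20 \left(-13\right) \frac{1}{6 - 13}} = \frac{2 - 170}{20 \left(-13\right) \frac{1}{-7}} = - \frac{168}{20 \left(-13\right) \left(- \frac{1}{7}\right)} = - \frac{168}{\frac{260}{7}} = \left(-168\right) \frac{7}{260} = - \frac{294}{65}$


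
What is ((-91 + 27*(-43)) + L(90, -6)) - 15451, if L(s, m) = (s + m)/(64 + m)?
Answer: -484345/29 ≈ -16702.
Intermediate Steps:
L(s, m) = (m + s)/(64 + m)
((-91 + 27*(-43)) + L(90, -6)) - 15451 = ((-91 + 27*(-43)) + (-6 + 90)/(64 - 6)) - 15451 = ((-91 - 1161) + 84/58) - 15451 = (-1252 + (1/58)*84) - 15451 = (-1252 + 42/29) - 15451 = -36266/29 - 15451 = -484345/29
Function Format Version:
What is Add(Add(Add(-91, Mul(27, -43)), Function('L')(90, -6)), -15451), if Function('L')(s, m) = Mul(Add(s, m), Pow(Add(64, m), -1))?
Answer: Rational(-484345, 29) ≈ -16702.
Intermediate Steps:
Function('L')(s, m) = Mul(Pow(Add(64, m), -1), Add(m, s)) (Function('L')(s, m) = Mul(Add(m, s), Pow(Add(64, m), -1)) = Mul(Pow(Add(64, m), -1), Add(m, s)))
Add(Add(Add(-91, Mul(27, -43)), Function('L')(90, -6)), -15451) = Add(Add(Add(-91, Mul(27, -43)), Mul(Pow(Add(64, -6), -1), Add(-6, 90))), -15451) = Add(Add(Add(-91, -1161), Mul(Pow(58, -1), 84)), -15451) = Add(Add(-1252, Mul(Rational(1, 58), 84)), -15451) = Add(Add(-1252, Rational(42, 29)), -15451) = Add(Rational(-36266, 29), -15451) = Rational(-484345, 29)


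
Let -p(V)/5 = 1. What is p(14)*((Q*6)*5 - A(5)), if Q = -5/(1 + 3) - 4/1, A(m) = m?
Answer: 1625/2 ≈ 812.50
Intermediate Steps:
p(V) = -5 (p(V) = -5*1 = -5)
Q = -21/4 (Q = -5/4 - 4*1 = -5*¼ - 4 = -5/4 - 4 = -21/4 ≈ -5.2500)
p(14)*((Q*6)*5 - A(5)) = -5*(-21/4*6*5 - 1*5) = -5*(-63/2*5 - 5) = -5*(-315/2 - 5) = -5*(-325/2) = 1625/2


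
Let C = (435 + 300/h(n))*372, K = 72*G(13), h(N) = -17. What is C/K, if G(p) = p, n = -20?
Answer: 73315/442 ≈ 165.87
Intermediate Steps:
K = 936 (K = 72*13 = 936)
C = 2639340/17 (C = (435 + 300/(-17))*372 = (435 + 300*(-1/17))*372 = (435 - 300/17)*372 = (7095/17)*372 = 2639340/17 ≈ 1.5526e+5)
C/K = (2639340/17)/936 = (2639340/17)*(1/936) = 73315/442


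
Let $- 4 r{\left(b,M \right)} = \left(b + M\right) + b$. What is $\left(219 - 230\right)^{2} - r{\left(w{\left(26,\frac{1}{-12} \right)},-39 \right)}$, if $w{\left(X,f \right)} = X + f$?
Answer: $\frac{2981}{24} \approx 124.21$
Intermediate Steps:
$r{\left(b,M \right)} = - \frac{b}{2} - \frac{M}{4}$ ($r{\left(b,M \right)} = - \frac{\left(b + M\right) + b}{4} = - \frac{\left(M + b\right) + b}{4} = - \frac{M + 2 b}{4} = - \frac{b}{2} - \frac{M}{4}$)
$\left(219 - 230\right)^{2} - r{\left(w{\left(26,\frac{1}{-12} \right)},-39 \right)} = \left(219 - 230\right)^{2} - \left(- \frac{26 + \frac{1}{-12}}{2} - - \frac{39}{4}\right) = \left(-11\right)^{2} - \left(- \frac{26 - \frac{1}{12}}{2} + \frac{39}{4}\right) = 121 - \left(\left(- \frac{1}{2}\right) \frac{311}{12} + \frac{39}{4}\right) = 121 - \left(- \frac{311}{24} + \frac{39}{4}\right) = 121 - - \frac{77}{24} = 121 + \frac{77}{24} = \frac{2981}{24}$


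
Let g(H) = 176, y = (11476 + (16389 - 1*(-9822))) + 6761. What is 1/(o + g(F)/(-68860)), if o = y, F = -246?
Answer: 1565/69561116 ≈ 2.2498e-5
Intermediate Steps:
y = 44448 (y = (11476 + (16389 + 9822)) + 6761 = (11476 + 26211) + 6761 = 37687 + 6761 = 44448)
o = 44448
1/(o + g(F)/(-68860)) = 1/(44448 + 176/(-68860)) = 1/(44448 + 176*(-1/68860)) = 1/(44448 - 4/1565) = 1/(69561116/1565) = 1565/69561116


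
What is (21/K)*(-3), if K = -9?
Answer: 7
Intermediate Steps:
(21/K)*(-3) = (21/(-9))*(-3) = (21*(-1/9))*(-3) = -7/3*(-3) = 7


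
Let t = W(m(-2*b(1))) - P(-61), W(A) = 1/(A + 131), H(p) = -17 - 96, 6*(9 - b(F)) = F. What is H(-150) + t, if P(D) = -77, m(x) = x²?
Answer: -143559/3988 ≈ -35.998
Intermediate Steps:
b(F) = 9 - F/6
H(p) = -113
W(A) = 1/(131 + A)
t = 307085/3988 (t = 1/(131 + (-2*(9 - ⅙*1))²) - 1*(-77) = 1/(131 + (-2*(9 - ⅙))²) + 77 = 1/(131 + (-2*53/6)²) + 77 = 1/(131 + (-53/3)²) + 77 = 1/(131 + 2809/9) + 77 = 1/(3988/9) + 77 = 9/3988 + 77 = 307085/3988 ≈ 77.002)
H(-150) + t = -113 + 307085/3988 = -143559/3988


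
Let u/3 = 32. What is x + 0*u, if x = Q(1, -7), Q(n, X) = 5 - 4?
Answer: 1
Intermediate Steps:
u = 96 (u = 3*32 = 96)
Q(n, X) = 1
x = 1
x + 0*u = 1 + 0*96 = 1 + 0 = 1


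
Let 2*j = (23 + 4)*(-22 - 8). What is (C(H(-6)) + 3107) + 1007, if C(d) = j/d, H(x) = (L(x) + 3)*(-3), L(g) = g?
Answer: 4069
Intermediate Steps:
j = -405 (j = ((23 + 4)*(-22 - 8))/2 = (27*(-30))/2 = (½)*(-810) = -405)
H(x) = -9 - 3*x (H(x) = (x + 3)*(-3) = (3 + x)*(-3) = -9 - 3*x)
C(d) = -405/d
(C(H(-6)) + 3107) + 1007 = (-405/(-9 - 3*(-6)) + 3107) + 1007 = (-405/(-9 + 18) + 3107) + 1007 = (-405/9 + 3107) + 1007 = (-405*⅑ + 3107) + 1007 = (-45 + 3107) + 1007 = 3062 + 1007 = 4069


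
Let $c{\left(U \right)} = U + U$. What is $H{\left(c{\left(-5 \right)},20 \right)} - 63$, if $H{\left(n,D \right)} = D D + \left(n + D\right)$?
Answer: $347$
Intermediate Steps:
$c{\left(U \right)} = 2 U$
$H{\left(n,D \right)} = D + n + D^{2}$ ($H{\left(n,D \right)} = D^{2} + \left(D + n\right) = D + n + D^{2}$)
$H{\left(c{\left(-5 \right)},20 \right)} - 63 = \left(20 + 2 \left(-5\right) + 20^{2}\right) - 63 = \left(20 - 10 + 400\right) - 63 = 410 - 63 = 347$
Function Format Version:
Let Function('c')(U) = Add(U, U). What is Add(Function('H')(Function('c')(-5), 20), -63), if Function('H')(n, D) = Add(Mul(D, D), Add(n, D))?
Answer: 347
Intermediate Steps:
Function('c')(U) = Mul(2, U)
Function('H')(n, D) = Add(D, n, Pow(D, 2)) (Function('H')(n, D) = Add(Pow(D, 2), Add(D, n)) = Add(D, n, Pow(D, 2)))
Add(Function('H')(Function('c')(-5), 20), -63) = Add(Add(20, Mul(2, -5), Pow(20, 2)), -63) = Add(Add(20, -10, 400), -63) = Add(410, -63) = 347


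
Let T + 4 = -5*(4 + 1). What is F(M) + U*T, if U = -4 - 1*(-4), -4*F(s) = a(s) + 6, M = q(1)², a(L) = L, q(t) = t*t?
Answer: -7/4 ≈ -1.7500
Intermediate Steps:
q(t) = t²
T = -29 (T = -4 - 5*(4 + 1) = -4 - 5*5 = -4 - 25 = -29)
M = 1 (M = (1²)² = 1² = 1)
F(s) = -3/2 - s/4 (F(s) = -(s + 6)/4 = -(6 + s)/4 = -3/2 - s/4)
U = 0 (U = -4 + 4 = 0)
F(M) + U*T = (-3/2 - ¼*1) + 0*(-29) = (-3/2 - ¼) + 0 = -7/4 + 0 = -7/4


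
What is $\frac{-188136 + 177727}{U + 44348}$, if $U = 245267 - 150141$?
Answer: $- \frac{10409}{139474} \approx -0.07463$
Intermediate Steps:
$U = 95126$
$\frac{-188136 + 177727}{U + 44348} = \frac{-188136 + 177727}{95126 + 44348} = - \frac{10409}{139474}$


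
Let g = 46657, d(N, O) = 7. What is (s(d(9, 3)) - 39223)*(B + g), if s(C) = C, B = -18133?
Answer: -1118597184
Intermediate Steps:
(s(d(9, 3)) - 39223)*(B + g) = (7 - 39223)*(-18133 + 46657) = -39216*28524 = -1118597184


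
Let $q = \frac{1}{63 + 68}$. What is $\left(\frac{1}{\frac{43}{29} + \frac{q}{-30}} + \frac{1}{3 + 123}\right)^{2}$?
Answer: $\frac{211097100530761}{453225182715396} \approx 0.46577$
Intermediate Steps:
$q = \frac{1}{131} \approx 0.0076336$
$\left(\frac{1}{\frac{43}{29} + \frac{q}{-30}} + \frac{1}{3 + 123}\right)^{2} = \left(\frac{1}{\frac{43}{29} + \frac{1}{131 \left(-30\right)}} + \frac{1}{3 + 123}\right)^{2} = \left(\frac{1}{43 \cdot \frac{1}{29} + \frac{1}{131} \left(- \frac{1}{30}\right)} + \frac{1}{126}\right)^{2} = \left(\frac{1}{\frac{43}{29} - \frac{1}{3930}} + \frac{1}{126}\right)^{2} = \left(\frac{1}{\frac{168961}{113970}} + \frac{1}{126}\right)^{2} = \left(\frac{113970}{168961} + \frac{1}{126}\right)^{2} = \left(\frac{14529181}{21289086}\right)^{2} = \frac{211097100530761}{453225182715396}$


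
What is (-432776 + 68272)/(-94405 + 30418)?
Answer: 52072/9141 ≈ 5.6965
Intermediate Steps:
(-432776 + 68272)/(-94405 + 30418) = -364504/(-63987) = -364504*(-1/63987) = 52072/9141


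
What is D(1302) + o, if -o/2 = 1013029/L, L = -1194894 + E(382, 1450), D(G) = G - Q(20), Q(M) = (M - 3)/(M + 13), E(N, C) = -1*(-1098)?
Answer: 8556534053/6565878 ≈ 1303.2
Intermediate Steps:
E(N, C) = 1098
Q(M) = (-3 + M)/(13 + M)
D(G) = -17/33 + G (D(G) = G - (-3 + 20)/(13 + 20) = G - 17/33 = -17/33 + G)
L = -1193796 (L = -1194894 + 1098 = -1193796)
o = 1013029/596898 (o = -2026058/(-1193796) = -2026058*(-1)/1193796 = -2*(-1013029/1193796) = 1013029/596898 ≈ 1.6972)
D(1302) + o = (-17/33 + 1302) + 1013029/596898 = 42949/33 + 1013029/596898 = 8556534053/6565878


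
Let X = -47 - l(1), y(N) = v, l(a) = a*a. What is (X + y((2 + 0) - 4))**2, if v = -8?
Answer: 3136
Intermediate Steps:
l(a) = a**2
y(N) = -8
X = -48 (X = -47 - 1*1**2 = -47 - 1*1 = -47 - 1 = -48)
(X + y((2 + 0) - 4))**2 = (-48 - 8)**2 = (-56)**2 = 3136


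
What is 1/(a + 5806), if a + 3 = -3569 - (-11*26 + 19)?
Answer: 1/2501 ≈ 0.00039984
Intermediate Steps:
a = -3305 (a = -3 + (-3569 - (-11*26 + 19)) = -3 + (-3569 - (-286 + 19)) = -3 + (-3569 - 1*(-267)) = -3 + (-3569 + 267) = -3 - 3302 = -3305)
1/(a + 5806) = 1/(-3305 + 5806) = 1/2501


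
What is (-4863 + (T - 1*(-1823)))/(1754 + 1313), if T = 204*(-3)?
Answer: -3652/3067 ≈ -1.1907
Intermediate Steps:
T = -612
(-4863 + (T - 1*(-1823)))/(1754 + 1313) = (-4863 + (-612 - 1*(-1823)))/(1754 + 1313) = (-4863 + (-612 + 1823))/3067 = (-4863 + 1211)*(1/3067) = -3652*1/3067 = -3652/3067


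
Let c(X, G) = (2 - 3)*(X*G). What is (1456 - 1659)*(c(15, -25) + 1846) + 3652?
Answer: -447211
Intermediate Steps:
c(X, G) = -G*X
(1456 - 1659)*(c(15, -25) + 1846) + 3652 = (1456 - 1659)*(-1*(-25)*15 + 1846) + 3652 = -203*(375 + 1846) + 3652 = -203*2221 + 3652 = -450863 + 3652 = -447211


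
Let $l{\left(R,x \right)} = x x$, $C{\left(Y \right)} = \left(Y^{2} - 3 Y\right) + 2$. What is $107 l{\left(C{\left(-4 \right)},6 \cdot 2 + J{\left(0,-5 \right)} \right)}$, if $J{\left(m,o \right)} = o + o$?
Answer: $428$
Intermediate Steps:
$J{\left(m,o \right)} = 2 o$
$C{\left(Y \right)} = 2 + Y^{2} - 3 Y$
$l{\left(R,x \right)} = x^{2}$
$107 l{\left(C{\left(-4 \right)},6 \cdot 2 + J{\left(0,-5 \right)} \right)} = 107 \left(6 \cdot 2 + 2 \left(-5\right)\right)^{2} = 107 \left(12 - 10\right)^{2} = 107 \cdot 2^{2} = 107 \cdot 4 = 428$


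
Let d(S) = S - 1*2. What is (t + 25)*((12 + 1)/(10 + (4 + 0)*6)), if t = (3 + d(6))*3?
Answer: 299/17 ≈ 17.588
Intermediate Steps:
d(S) = -2 + S (d(S) = S - 2 = -2 + S)
t = 21 (t = (3 + (-2 + 6))*3 = (3 + 4)*3 = 7*3 = 21)
(t + 25)*((12 + 1)/(10 + (4 + 0)*6)) = (21 + 25)*((12 + 1)/(10 + (4 + 0)*6)) = 46*(13/(10 + 4*6)) = 46*(13/(10 + 24)) = 46*(13/34) = 299/17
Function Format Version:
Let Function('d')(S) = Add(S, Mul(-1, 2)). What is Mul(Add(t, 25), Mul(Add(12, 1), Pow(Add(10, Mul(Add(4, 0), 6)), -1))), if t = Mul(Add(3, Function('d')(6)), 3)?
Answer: Rational(299, 17) ≈ 17.588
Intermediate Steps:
Function('d')(S) = Add(-2, S) (Function('d')(S) = Add(S, -2) = Add(-2, S))
t = 21 (t = Mul(Add(3, Add(-2, 6)), 3) = Mul(Add(3, 4), 3) = Mul(7, 3) = 21)
Mul(Add(t, 25), Mul(Add(12, 1), Pow(Add(10, Mul(Add(4, 0), 6)), -1))) = Mul(Add(21, 25), Mul(Add(12, 1), Pow(Add(10, Mul(Add(4, 0), 6)), -1))) = Mul(46, Mul(13, Pow(Add(10, Mul(4, 6)), -1))) = Mul(46, Mul(13, Pow(Add(10, 24), -1))) = Mul(46, Mul(13, Pow(34, -1))) = Mul(46, Mul(13, Rational(1, 34))) = Mul(46, Rational(13, 34)) = Rational(299, 17)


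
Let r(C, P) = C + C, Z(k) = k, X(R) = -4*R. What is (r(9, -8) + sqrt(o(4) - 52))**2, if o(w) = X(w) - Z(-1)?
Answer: (18 + I*sqrt(67))**2 ≈ 257.0 + 294.67*I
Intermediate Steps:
o(w) = 1 - 4*w (o(w) = -4*w - 1*(-1) = -4*w + 1 = 1 - 4*w)
r(C, P) = 2*C
(r(9, -8) + sqrt(o(4) - 52))**2 = (2*9 + sqrt((1 - 4*4) - 52))**2 = (18 + sqrt((1 - 16) - 52))**2 = (18 + sqrt(-15 - 52))**2 = (18 + sqrt(-67))**2 = (18 + I*sqrt(67))**2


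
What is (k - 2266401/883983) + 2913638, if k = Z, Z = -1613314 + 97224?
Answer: 411802135761/294661 ≈ 1.3975e+6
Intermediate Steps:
Z = -1516090
k = -1516090
(k - 2266401/883983) + 2913638 = (-1516090 - 2266401/883983) + 2913638 = (-1516090 - 2266401*1/883983) + 2913638 = (-1516090 - 755467/294661) + 2913638 = -446733350957/294661 + 2913638 = 411802135761/294661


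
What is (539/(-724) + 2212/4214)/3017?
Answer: -47847/657476708 ≈ -7.2774e-5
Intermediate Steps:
(539/(-724) + 2212/4214)/3017 = (539*(-1/724) + 2212*(1/4214))*(1/3017) = (-539/724 + 158/301)*(1/3017) = -47847/217924*1/3017 = -47847/657476708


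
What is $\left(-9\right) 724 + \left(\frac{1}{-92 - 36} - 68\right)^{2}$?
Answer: $- \frac{30981119}{16384} \approx -1890.9$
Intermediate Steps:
$\left(-9\right) 724 + \left(\frac{1}{-92 - 36} - 68\right)^{2} = -6516 + \left(\frac{1}{-128} - 68\right)^{2} = -6516 + \left(- \frac{1}{128} - 68\right)^{2} = -6516 + \left(- \frac{8705}{128}\right)^{2} = -6516 + \frac{75777025}{16384} = - \frac{30981119}{16384}$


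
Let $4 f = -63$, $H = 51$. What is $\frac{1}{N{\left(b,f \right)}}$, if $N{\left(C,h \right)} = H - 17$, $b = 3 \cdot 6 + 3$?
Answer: $\frac{1}{34} \approx 0.029412$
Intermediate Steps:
$f = - \frac{63}{4}$ ($f = \frac{1}{4} \left(-63\right) = - \frac{63}{4} \approx -15.75$)
$b = 21$ ($b = 18 + 3 = 21$)
$N{\left(C,h \right)} = 34$ ($N{\left(C,h \right)} = 51 - 17 = 34$)
$\frac{1}{N{\left(b,f \right)}} = \frac{1}{34}$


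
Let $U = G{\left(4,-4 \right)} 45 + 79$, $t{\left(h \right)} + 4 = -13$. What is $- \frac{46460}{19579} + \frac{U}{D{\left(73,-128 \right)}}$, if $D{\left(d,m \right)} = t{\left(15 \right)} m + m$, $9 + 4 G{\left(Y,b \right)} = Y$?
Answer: $- \frac{378818631}{160391168} \approx -2.3618$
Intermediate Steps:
$t{\left(h \right)} = -17$ ($t{\left(h \right)} = -4 - 13 = -17$)
$G{\left(Y,b \right)} = - \frac{9}{4} + \frac{Y}{4}$
$D{\left(d,m \right)} = - 16 m$ ($D{\left(d,m \right)} = - 17 m + m = - 16 m$)
$U = \frac{91}{4}$ ($U = \left(- \frac{9}{4} + \frac{1}{4} \cdot 4\right) 45 + 79 = \left(- \frac{9}{4} + 1\right) 45 + 79 = \left(- \frac{5}{4}\right) 45 + 79 = - \frac{225}{4} + 79 = \frac{91}{4} \approx 22.75$)
$- \frac{46460}{19579} + \frac{U}{D{\left(73,-128 \right)}} = - \frac{46460}{19579} + \frac{91}{4 \left(\left(-16\right) \left(-128\right)\right)} = \left(-46460\right) \frac{1}{19579} + \frac{91}{4 \cdot 2048} = - \frac{46460}{19579} + \frac{91}{4} \cdot \frac{1}{2048} = - \frac{46460}{19579} + \frac{91}{8192} = - \frac{378818631}{160391168}$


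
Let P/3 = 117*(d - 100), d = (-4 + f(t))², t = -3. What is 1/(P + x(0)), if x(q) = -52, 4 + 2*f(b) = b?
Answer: -4/61633 ≈ -6.4900e-5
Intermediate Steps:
f(b) = -2 + b/2
d = 225/4 (d = (-4 + (-2 + (½)*(-3)))² = (-4 + (-2 - 3/2))² = (-4 - 7/2)² = (-15/2)² = 225/4 ≈ 56.250)
P = -61425/4 (P = 3*(117*(225/4 - 100)) = 3*(117*(-175/4)) = 3*(-20475/4) = -61425/4 ≈ -15356.)
1/(P + x(0)) = 1/(-61425/4 - 52) = 1/(-61633/4) = -4/61633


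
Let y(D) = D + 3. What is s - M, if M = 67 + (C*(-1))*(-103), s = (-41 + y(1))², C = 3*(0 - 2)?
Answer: 1920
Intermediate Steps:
y(D) = 3 + D
C = -6 (C = 3*(-2) = -6)
s = 1369 (s = (-41 + (3 + 1))² = (-41 + 4)² = (-37)² = 1369)
M = -551 (M = 67 - 6*(-1)*(-103) = 67 + 6*(-103) = 67 - 618 = -551)
s - M = 1369 - 1*(-551) = 1369 + 551 = 1920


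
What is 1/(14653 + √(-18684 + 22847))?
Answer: 14653/214706246 - √4163/214706246 ≈ 6.7946e-5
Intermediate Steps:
1/(14653 + √(-18684 + 22847)) = 1/(14653 + √4163)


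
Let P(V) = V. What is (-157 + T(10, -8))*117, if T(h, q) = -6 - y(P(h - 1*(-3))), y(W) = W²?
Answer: -38844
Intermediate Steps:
T(h, q) = -6 - (3 + h)² (T(h, q) = -6 - (h - 1*(-3))² = -6 - (h + 3)² = -6 - (3 + h)²)
(-157 + T(10, -8))*117 = (-157 + (-6 - (3 + 10)²))*117 = (-157 + (-6 - 1*13²))*117 = (-157 + (-6 - 1*169))*117 = (-157 + (-6 - 169))*117 = (-157 - 175)*117 = -332*117 = -38844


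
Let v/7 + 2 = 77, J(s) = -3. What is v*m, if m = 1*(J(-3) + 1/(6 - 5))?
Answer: -1050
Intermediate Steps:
m = -2 (m = 1*(-3 + 1/(6 - 5)) = 1*(-3 + 1/1) = 1*(-3 + 1) = 1*(-2) = -2)
v = 525 (v = -14 + 7*77 = -14 + 539 = 525)
v*m = 525*(-2) = -1050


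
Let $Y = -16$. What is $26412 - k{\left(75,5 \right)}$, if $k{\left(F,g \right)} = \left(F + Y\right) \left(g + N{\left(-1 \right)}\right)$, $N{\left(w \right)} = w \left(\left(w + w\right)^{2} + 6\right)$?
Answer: $26707$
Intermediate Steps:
$N{\left(w \right)} = w \left(6 + 4 w^{2}\right)$ ($N{\left(w \right)} = w \left(\left(2 w\right)^{2} + 6\right) = w \left(4 w^{2} + 6\right) = w \left(6 + 4 w^{2}\right)$)
$k{\left(F,g \right)} = \left(-16 + F\right) \left(-10 + g\right)$ ($k{\left(F,g \right)} = \left(F - 16\right) \left(g + \left(4 \left(-1\right)^{3} + 6 \left(-1\right)\right)\right) = \left(-16 + F\right) \left(g + \left(4 \left(-1\right) - 6\right)\right) = \left(-16 + F\right) \left(g - 10\right) = \left(-16 + F\right) \left(-10 + g\right)$)
$26412 - k{\left(75,5 \right)} = 26412 - \left(160 - 80 - 750 + 75 \cdot 5\right) = 26412 - \left(160 - 80 - 750 + 375\right) = 26412 - -295 = 26412 + 295 = 26707$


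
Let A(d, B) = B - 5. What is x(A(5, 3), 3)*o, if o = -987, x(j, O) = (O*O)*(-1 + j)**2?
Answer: -79947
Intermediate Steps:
A(d, B) = -5 + B
x(j, O) = O**2*(-1 + j)**2
x(A(5, 3), 3)*o = (3**2*(-1 + (-5 + 3))**2)*(-987) = (9*(-1 - 2)**2)*(-987) = (9*(-3)**2)*(-987) = (9*9)*(-987) = 81*(-987) = -79947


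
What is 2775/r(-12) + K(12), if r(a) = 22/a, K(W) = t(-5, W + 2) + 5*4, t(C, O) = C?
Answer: -16485/11 ≈ -1498.6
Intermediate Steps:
K(W) = 15 (K(W) = -5 + 5*4 = -5 + 20 = 15)
2775/r(-12) + K(12) = 2775/((22/(-12))) + 15 = 2775/((22*(-1/12))) + 15 = 2775/(-11/6) + 15 = 2775*(-6/11) + 15 = -16650/11 + 15 = -16485/11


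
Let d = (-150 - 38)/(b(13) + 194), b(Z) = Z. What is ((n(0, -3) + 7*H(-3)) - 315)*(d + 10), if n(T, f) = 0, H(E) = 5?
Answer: -526960/207 ≈ -2545.7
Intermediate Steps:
d = -188/207 (d = (-150 - 38)/(13 + 194) = -188/207 ≈ -0.90821)
((n(0, -3) + 7*H(-3)) - 315)*(d + 10) = ((0 + 7*5) - 315)*(-188/207 + 10) = ((0 + 35) - 315)*(1882/207) = (35 - 315)*(1882/207) = -280*1882/207 = -526960/207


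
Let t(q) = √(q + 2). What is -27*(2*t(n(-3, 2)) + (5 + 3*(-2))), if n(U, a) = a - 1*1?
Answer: 27 - 54*√3 ≈ -66.531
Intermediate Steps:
n(U, a) = -1 + a (n(U, a) = a - 1 = -1 + a)
t(q) = √(2 + q)
-27*(2*t(n(-3, 2)) + (5 + 3*(-2))) = -27*(2*√(2 + (-1 + 2)) + (5 + 3*(-2))) = -27*(2*√(2 + 1) + (5 - 6)) = -27*(2*√3 - 1) = -27*(-1 + 2*√3) = 27 - 54*√3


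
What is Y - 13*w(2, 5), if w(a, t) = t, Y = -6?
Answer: -71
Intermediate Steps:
Y - 13*w(2, 5) = -6 - 13*5 = -6 - 65 = -71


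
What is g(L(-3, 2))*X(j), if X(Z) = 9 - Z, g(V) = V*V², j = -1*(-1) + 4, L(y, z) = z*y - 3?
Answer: -2916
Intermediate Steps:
L(y, z) = -3 + y*z (L(y, z) = y*z - 3 = -3 + y*z)
j = 5 (j = 1 + 4 = 5)
g(V) = V³
g(L(-3, 2))*X(j) = (-3 - 3*2)³*(9 - 1*5) = (-3 - 6)³*(9 - 5) = (-9)³*4 = -729*4 = -2916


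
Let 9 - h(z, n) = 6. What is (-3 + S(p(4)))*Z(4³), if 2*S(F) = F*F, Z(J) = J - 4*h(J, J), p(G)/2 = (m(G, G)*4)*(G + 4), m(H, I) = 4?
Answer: 1703780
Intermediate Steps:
h(z, n) = 3 (h(z, n) = 9 - 1*6 = 9 - 6 = 3)
p(G) = 128 + 32*G (p(G) = 2*((4*4)*(G + 4)) = 2*(16*(4 + G)) = 2*(64 + 16*G) = 128 + 32*G)
Z(J) = -12 + J (Z(J) = J - 4*3 = J - 12 = -12 + J)
S(F) = F²/2 (S(F) = (F*F)/2 = F²/2)
(-3 + S(p(4)))*Z(4³) = (-3 + (128 + 32*4)²/2)*(-12 + 4³) = (-3 + (128 + 128)²/2)*(-12 + 64) = (-3 + (½)*256²)*52 = (-3 + (½)*65536)*52 = (-3 + 32768)*52 = 32765*52 = 1703780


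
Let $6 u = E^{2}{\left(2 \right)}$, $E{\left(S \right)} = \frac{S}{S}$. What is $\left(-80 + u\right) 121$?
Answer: $- \frac{57959}{6} \approx -9659.8$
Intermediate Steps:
$E{\left(S \right)} = 1$
$u = \frac{1}{6}$ ($u = \frac{1^{2}}{6} = \frac{1}{6} \cdot 1 = \frac{1}{6} \approx 0.16667$)
$\left(-80 + u\right) 121 = \left(-80 + \frac{1}{6}\right) 121 = \left(- \frac{479}{6}\right) 121 = - \frac{57959}{6}$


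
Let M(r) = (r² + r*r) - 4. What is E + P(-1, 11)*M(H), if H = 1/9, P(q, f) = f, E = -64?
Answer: -8726/81 ≈ -107.73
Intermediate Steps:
H = ⅑ ≈ 0.11111
M(r) = -4 + 2*r² (M(r) = (r² + r²) - 4 = 2*r² - 4 = -4 + 2*r²)
E + P(-1, 11)*M(H) = -64 + 11*(-4 + 2*(⅑)²) = -64 + 11*(-4 + 2*(1/81)) = -64 + 11*(-4 + 2/81) = -64 + 11*(-322/81) = -64 - 3542/81 = -8726/81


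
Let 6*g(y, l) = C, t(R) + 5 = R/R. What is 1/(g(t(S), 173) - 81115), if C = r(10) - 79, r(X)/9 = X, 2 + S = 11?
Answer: -6/486679 ≈ -1.2328e-5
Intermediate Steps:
S = 9 (S = -2 + 11 = 9)
r(X) = 9*X
t(R) = -4 (t(R) = -5 + R/R = -5 + 1 = -4)
C = 11 (C = 9*10 - 79 = 90 - 79 = 11)
g(y, l) = 11/6 (g(y, l) = (⅙)*11 = 11/6)
1/(g(t(S), 173) - 81115) = 1/(11/6 - 81115) = 1/(-486679/6) = -6/486679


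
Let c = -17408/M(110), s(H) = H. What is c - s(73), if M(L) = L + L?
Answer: -8367/55 ≈ -152.13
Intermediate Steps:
M(L) = 2*L
c = -4352/55 (c = -17408/(2*110) = -17408/220 = -17408*1/220 = -4352/55 ≈ -79.127)
c - s(73) = -4352/55 - 1*73 = -4352/55 - 73 = -8367/55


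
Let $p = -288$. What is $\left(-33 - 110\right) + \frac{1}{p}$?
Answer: $- \frac{41185}{288} \approx -143.0$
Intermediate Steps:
$\left(-33 - 110\right) + \frac{1}{p} = \left(-33 - 110\right) + \frac{1}{-288} = -143 - \frac{1}{288} = - \frac{41185}{288}$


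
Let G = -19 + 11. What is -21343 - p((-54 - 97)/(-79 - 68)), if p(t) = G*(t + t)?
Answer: -3135005/147 ≈ -21327.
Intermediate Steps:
G = -8
p(t) = -16*t (p(t) = -8*(t + t) = -16*t)
-21343 - p((-54 - 97)/(-79 - 68)) = -21343 - (-16)*(-54 - 97)/(-79 - 68) = -21343 - (-16)*(-151/(-147)) = -21343 - (-16)*(-151*(-1/147)) = -21343 - (-16)*151/147 = -21343 - 1*(-2416/147) = -21343 + 2416/147 = -3135005/147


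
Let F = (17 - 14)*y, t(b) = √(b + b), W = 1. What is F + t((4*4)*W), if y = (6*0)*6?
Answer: 4*√2 ≈ 5.6569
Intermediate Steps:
t(b) = √2*√b (t(b) = √(2*b) = √2*√b)
y = 0 (y = 0*6 = 0)
F = 0 (F = (17 - 14)*0 = 3*0 = 0)
F + t((4*4)*W) = 0 + √2*√((4*4)*1) = 0 + √2*√(16*1) = 0 + √2*√16 = 0 + √2*4 = 0 + 4*√2 = 4*√2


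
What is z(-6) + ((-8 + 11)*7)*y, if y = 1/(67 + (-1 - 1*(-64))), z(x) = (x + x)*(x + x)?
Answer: 18741/130 ≈ 144.16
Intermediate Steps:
z(x) = 4*x² (z(x) = (2*x)*(2*x) = 4*x²)
y = 1/130 (y = 1/(67 + (-1 + 64)) = 1/(67 + 63) = 1/130 ≈ 0.0076923)
z(-6) + ((-8 + 11)*7)*y = 4*(-6)² + ((-8 + 11)*7)*(1/130) = 4*36 + (3*7)*(1/130) = 144 + 21*(1/130) = 144 + 21/130 = 18741/130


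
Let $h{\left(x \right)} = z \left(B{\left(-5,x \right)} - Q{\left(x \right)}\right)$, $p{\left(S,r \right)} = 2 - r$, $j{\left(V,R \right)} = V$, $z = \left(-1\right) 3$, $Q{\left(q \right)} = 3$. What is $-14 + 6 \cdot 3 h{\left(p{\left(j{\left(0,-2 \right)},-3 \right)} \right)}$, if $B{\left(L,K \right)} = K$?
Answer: $-122$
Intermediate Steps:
$z = -3$
$h{\left(x \right)} = 9 - 3 x$ ($h{\left(x \right)} = - 3 \left(x - 3\right) = - 3 \left(-3 + x\right) = 9 - 3 x$)
$-14 + 6 \cdot 3 h{\left(p{\left(j{\left(0,-2 \right)},-3 \right)} \right)} = -14 + 6 \cdot 3 \left(9 - 3 \left(2 - -3\right)\right) = -14 + 18 \left(9 - 3 \left(2 + 3\right)\right) = -14 + 18 \left(9 - 15\right) = -14 + 18 \left(-6\right) = -14 - 108 = -122$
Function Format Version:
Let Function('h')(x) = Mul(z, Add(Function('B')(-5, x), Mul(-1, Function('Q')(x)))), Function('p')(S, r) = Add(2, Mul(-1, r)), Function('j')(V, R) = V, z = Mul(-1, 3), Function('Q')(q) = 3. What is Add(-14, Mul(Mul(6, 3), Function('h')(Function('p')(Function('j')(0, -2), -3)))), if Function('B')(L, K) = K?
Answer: -122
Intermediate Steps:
z = -3
Function('h')(x) = Add(9, Mul(-3, x)) (Function('h')(x) = Mul(-3, Add(x, Mul(-1, 3))) = Mul(-3, Add(x, -3)) = Mul(-3, Add(-3, x)) = Add(9, Mul(-3, x)))
Add(-14, Mul(Mul(6, 3), Function('h')(Function('p')(Function('j')(0, -2), -3)))) = Add(-14, Mul(Mul(6, 3), Add(9, Mul(-3, Add(2, Mul(-1, -3)))))) = Add(-14, Mul(18, Add(9, Mul(-3, Add(2, 3))))) = Add(-14, Mul(18, Add(9, Mul(-3, 5)))) = Add(-14, Mul(18, Add(9, -15))) = Add(-14, Mul(18, -6)) = Add(-14, -108) = -122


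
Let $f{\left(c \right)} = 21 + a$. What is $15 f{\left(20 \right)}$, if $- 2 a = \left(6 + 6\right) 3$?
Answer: $45$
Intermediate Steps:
$a = -18$ ($a = - \frac{\left(6 + 6\right) 3}{2} = - \frac{12 \cdot 3}{2} = \left(- \frac{1}{2}\right) 36 = -18$)
$f{\left(c \right)} = 3$ ($f{\left(c \right)} = 21 - 18 = 3$)
$15 f{\left(20 \right)} = 15 \cdot 3 = 45$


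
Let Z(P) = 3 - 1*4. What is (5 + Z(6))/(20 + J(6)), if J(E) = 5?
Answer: 4/25 ≈ 0.16000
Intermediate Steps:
Z(P) = -1 (Z(P) = 3 - 4 = -1)
(5 + Z(6))/(20 + J(6)) = (5 - 1)/(20 + 5) = 4/25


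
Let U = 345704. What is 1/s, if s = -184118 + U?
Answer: 1/161586 ≈ 6.1887e-6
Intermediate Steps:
s = 161586 (s = -184118 + 345704 = 161586)
1/s = 1/161586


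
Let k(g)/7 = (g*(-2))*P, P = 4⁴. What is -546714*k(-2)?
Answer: -3918845952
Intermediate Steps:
P = 256
k(g) = -3584*g (k(g) = 7*((g*(-2))*256) = 7*(-2*g*256) = 7*(-512*g) = -3584*g)
-546714*k(-2) = -(-1959422976)*(-2) = -546714*7168 = -3918845952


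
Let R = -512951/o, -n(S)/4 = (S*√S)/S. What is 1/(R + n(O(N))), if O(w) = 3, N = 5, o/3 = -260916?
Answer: -401511369348/29146213983791 - 2450777726016*√3/29146213983791 ≈ -0.15942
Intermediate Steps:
o = -782748 (o = 3*(-260916) = -782748)
n(S) = -4*√S (n(S) = -4*S*√S/S = -4*S^(3/2)/S = -4*√S)
R = 512951/782748 (R = -512951/(-782748) = -512951*(-1/782748) = 512951/782748 ≈ 0.65532)
1/(R + n(O(N))) = 1/(512951/782748 - 4*√3)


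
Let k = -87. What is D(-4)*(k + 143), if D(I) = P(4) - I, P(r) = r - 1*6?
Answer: 112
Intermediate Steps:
P(r) = -6 + r (P(r) = r - 6 = -6 + r)
D(I) = -2 - I (D(I) = (-6 + 4) - I = -2 - I)
D(-4)*(k + 143) = (-2 - 1*(-4))*(-87 + 143) = (-2 + 4)*56 = 2*56 = 112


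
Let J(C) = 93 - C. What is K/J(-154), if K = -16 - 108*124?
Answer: -13408/247 ≈ -54.283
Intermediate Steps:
K = -13408 (K = -16 - 13392 = -13408)
K/J(-154) = -13408/(93 - 1*(-154)) = -13408/(93 + 154) = -13408/247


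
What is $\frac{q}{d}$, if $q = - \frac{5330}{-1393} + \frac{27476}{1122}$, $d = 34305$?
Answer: $\frac{22127164}{26808431265} \approx 0.00082538$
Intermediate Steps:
$q = \frac{22127164}{781473}$ ($q = \left(-5330\right) \left(- \frac{1}{1393}\right) + 27476 \cdot \frac{1}{1122} = \frac{5330}{1393} + \frac{13738}{561} = \frac{22127164}{781473} \approx 28.315$)
$\frac{q}{d} = \frac{22127164}{781473 \cdot 34305} = \frac{22127164}{781473} \cdot \frac{1}{34305} = \frac{22127164}{26808431265}$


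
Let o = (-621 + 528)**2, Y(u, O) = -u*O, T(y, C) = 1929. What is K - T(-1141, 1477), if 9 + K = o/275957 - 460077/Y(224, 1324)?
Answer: -158480702069103/81842223232 ≈ -1936.4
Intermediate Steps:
Y(u, O) = -O*u
o = 8649 (o = (-93)**2 = 8649)
K = -607053454575/81842223232 (K = -9 + (8649/275957 - 460077/((-1*1324*224))) = -9 + (8649*(1/275957) - 460077/(-296576)) = -9 + (8649/275957 - 460077*(-1/296576)) = -9 + (8649/275957 + 460077/296576) = -9 + 129526554513/81842223232 = -607053454575/81842223232 ≈ -7.4174)
K - T(-1141, 1477) = -607053454575/81842223232 - 1*1929 = -607053454575/81842223232 - 1929 = -158480702069103/81842223232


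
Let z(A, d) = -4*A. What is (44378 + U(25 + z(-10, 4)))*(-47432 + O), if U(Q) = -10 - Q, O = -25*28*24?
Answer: -2845670296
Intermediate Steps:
O = -16800 (O = -700*24 = -16800)
(44378 + U(25 + z(-10, 4)))*(-47432 + O) = (44378 + (-10 - (25 - 4*(-10))))*(-47432 - 16800) = (44378 + (-10 - (25 + 40)))*(-64232) = (44378 + (-10 - 1*65))*(-64232) = (44378 + (-10 - 65))*(-64232) = (44378 - 75)*(-64232) = 44303*(-64232) = -2845670296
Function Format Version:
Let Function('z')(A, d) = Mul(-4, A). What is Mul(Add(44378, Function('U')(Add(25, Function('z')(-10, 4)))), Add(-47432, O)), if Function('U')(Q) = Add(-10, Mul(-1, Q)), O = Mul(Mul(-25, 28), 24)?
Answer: -2845670296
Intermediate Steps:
O = -16800 (O = Mul(-700, 24) = -16800)
Mul(Add(44378, Function('U')(Add(25, Function('z')(-10, 4)))), Add(-47432, O)) = Mul(Add(44378, Add(-10, Mul(-1, Add(25, Mul(-4, -10))))), Add(-47432, -16800)) = Mul(Add(44378, Add(-10, Mul(-1, Add(25, 40)))), -64232) = Mul(Add(44378, Add(-10, Mul(-1, 65))), -64232) = Mul(Add(44378, Add(-10, -65)), -64232) = Mul(Add(44378, -75), -64232) = Mul(44303, -64232) = -2845670296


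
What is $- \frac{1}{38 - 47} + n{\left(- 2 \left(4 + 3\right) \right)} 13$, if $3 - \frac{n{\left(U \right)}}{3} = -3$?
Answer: $\frac{2107}{9} \approx 234.11$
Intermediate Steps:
$n{\left(U \right)} = 18$ ($n{\left(U \right)} = 9 - -9 = 9 + 9 = 18$)
$- \frac{1}{38 - 47} + n{\left(- 2 \left(4 + 3\right) \right)} 13 = - \frac{1}{38 - 47} + 18 \cdot 13 = - \frac{1}{-9} + 234 = \left(-1\right) \left(- \frac{1}{9}\right) + 234 = \frac{1}{9} + 234 = \frac{2107}{9}$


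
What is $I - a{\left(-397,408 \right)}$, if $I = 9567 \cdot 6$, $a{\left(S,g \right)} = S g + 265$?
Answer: $219113$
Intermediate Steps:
$a{\left(S,g \right)} = 265 + S g$
$I = 57402$
$I - a{\left(-397,408 \right)} = 57402 - \left(265 - 161976\right) = 57402 - -161711 = 57402 + 161711 = 219113$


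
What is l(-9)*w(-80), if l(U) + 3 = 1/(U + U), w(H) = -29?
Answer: 1595/18 ≈ 88.611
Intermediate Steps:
l(U) = -3 + 1/(2*U) (l(U) = -3 + 1/(U + U) = -3 + 1/(2*U))
l(-9)*w(-80) = (-3 + (½)/(-9))*(-29) = (-3 + (½)*(-⅑))*(-29) = (-3 - 1/18)*(-29) = -55/18*(-29) = 1595/18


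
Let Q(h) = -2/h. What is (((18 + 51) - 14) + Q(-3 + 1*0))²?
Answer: 27889/9 ≈ 3098.8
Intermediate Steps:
(((18 + 51) - 14) + Q(-3 + 1*0))² = (((18 + 51) - 14) - 2/(-3 + 1*0))² = ((69 - 14) - 2/(-3 + 0))² = (55 - 2/(-3))² = (55 - 2*(-⅓))² = (55 + ⅔)² = (167/3)² = 27889/9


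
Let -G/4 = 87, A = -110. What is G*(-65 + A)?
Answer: 60900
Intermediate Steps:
G = -348 (G = -4*87 = -348)
G*(-65 + A) = -348*(-65 - 110) = -348*(-175) = 60900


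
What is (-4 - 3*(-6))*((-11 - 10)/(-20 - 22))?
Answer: 7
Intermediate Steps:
(-4 - 3*(-6))*((-11 - 10)/(-20 - 22)) = (-4 + 18)*(-21/(-42)) = 14*(-21*(-1/42)) = 14*(1/2) = 7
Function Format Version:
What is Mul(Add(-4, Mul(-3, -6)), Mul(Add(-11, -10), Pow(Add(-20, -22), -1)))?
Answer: 7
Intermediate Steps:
Mul(Add(-4, Mul(-3, -6)), Mul(Add(-11, -10), Pow(Add(-20, -22), -1))) = Mul(Add(-4, 18), Mul(-21, Pow(-42, -1))) = Mul(14, Mul(-21, Rational(-1, 42))) = Mul(14, Rational(1, 2)) = 7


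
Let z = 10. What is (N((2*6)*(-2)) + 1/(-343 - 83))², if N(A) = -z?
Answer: 18156121/181476 ≈ 100.05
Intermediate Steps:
N(A) = -10 (N(A) = -1*10 = -10)
(N((2*6)*(-2)) + 1/(-343 - 83))² = (-10 + 1/(-343 - 83))² = (-10 + 1/(-426))² = (-10 - 1/426)² = (-4261/426)² = 18156121/181476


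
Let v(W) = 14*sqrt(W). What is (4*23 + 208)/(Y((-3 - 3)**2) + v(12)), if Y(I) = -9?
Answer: 900/757 + 2800*sqrt(3)/757 ≈ 7.5954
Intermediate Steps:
(4*23 + 208)/(Y((-3 - 3)**2) + v(12)) = (4*23 + 208)/(-9 + 14*sqrt(12)) = (92 + 208)/(-9 + 14*(2*sqrt(3))) = 300/(-9 + 28*sqrt(3))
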